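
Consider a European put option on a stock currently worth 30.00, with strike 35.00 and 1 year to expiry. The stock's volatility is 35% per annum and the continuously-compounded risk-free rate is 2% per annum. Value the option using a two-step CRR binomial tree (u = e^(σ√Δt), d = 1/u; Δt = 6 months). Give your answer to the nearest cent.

CRR parameters: u = e^(σ√Δt) = e^(0.35·√0.5) = 1.2808, d = 1/u = 0.7808
Per-period rate: rΔt = 0.02·0.5 = 0.01, so R = e^0.01 = 1.0101
Risk-neutral probability p = (e^0.01 − 0.7808)/(1.2808 − 0.7808) = 0.2293/0.5000 = 0.4585
Terminal stock prices: S_uu = 49.21, S_ud = 30, S_dd = 18.29
Terminal payoffs (K − S): max(-14.21, 0) = 0, max(5, 0) = 5, max(16.71, 0) = 16.71
Node u (S = 38.42): V_u = e^(−0.01)·[0.4585·0.0000 + 0.5415·5.0000] = 2.6804
Node d (S = 23.42): V_d = e^(−0.01)·[0.4585·5.0000 + 0.5415·16.7124] = 11.2289
Node 0 (S = 30): V_0 = e^(−0.01)·[0.4585·2.6804 + 0.5415·11.2289] = 7.2363

7.24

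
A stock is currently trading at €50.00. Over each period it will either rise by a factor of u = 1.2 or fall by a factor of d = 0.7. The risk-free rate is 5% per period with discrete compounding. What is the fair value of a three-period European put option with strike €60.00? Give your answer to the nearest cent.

Risk-neutral probability p = (1 + 0.05 − 0.7)/(1.2 − 0.7) = 0.3500/0.5000 = 0.7000
Terminal stock prices: S_uuu = 86.4, S_uud = 50.4, S_udd = 29.4, S_ddd = 17.15
Terminal payoffs (K − S): max(-26.4, 0) = 0, max(9.6, 0) = 9.6, max(30.6, 0) = 30.6, max(42.85, 0) = 42.85
Node uu (S = 72): V_uu = 1/1.05·[0.7000·0.0000 + 0.3000·9.6000] = 2.7429
Node ud (S = 42): V_ud = 1/1.05·[0.7000·9.6000 + 0.3000·30.6000] = 15.1429
Node dd (S = 24.5): V_dd = 1/1.05·[0.7000·30.6000 + 0.3000·42.8500] = 32.6429
Node u (S = 60): V_u = 1/1.05·[0.7000·2.7429 + 0.3000·15.1429] = 6.1551
Node d (S = 35): V_d = 1/1.05·[0.7000·15.1429 + 0.3000·32.6429] = 19.4218
Node 0 (S = 50): V_0 = 1/1.05·[0.7000·6.1551 + 0.3000·19.4218] = 9.6525

€9.65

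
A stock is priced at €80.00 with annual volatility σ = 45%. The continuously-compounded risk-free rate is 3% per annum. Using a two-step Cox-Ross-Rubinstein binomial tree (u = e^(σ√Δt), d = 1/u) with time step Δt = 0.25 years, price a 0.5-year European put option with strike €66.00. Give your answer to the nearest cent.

CRR parameters: u = e^(σ√Δt) = e^(0.45·√0.25) = 1.2523, d = 1/u = 0.7985
Per-period rate: rΔt = 0.03·0.25 = 0.0075, so R = e^0.0075 = 1.0075
Risk-neutral probability p = (e^0.0075 − 0.7985)/(1.2523 − 0.7985) = 0.2090/0.4538 = 0.4606
Terminal stock prices: S_uu = 125.5, S_ud = 80, S_dd = 51.01
Terminal payoffs (K − S): max(-59.46, 0) = 0, max(-14, 0) = 0, max(14.99, 0) = 14.99
Node u (S = 100.2): V_u = e^(−0.0075)·[0.4606·0.0000 + 0.5394·0.0000] = 0.0000
Node d (S = 63.88): V_d = e^(−0.0075)·[0.4606·0.0000 + 0.5394·14.9897] = 8.0254
Node 0 (S = 80): V_0 = e^(−0.0075)·[0.4606·0.0000 + 0.5394·8.0254] = 4.2968

€4.30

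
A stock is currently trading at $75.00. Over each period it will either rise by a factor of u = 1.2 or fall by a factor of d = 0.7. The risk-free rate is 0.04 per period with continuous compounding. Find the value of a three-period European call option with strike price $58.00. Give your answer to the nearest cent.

$27.04

Risk-neutral probability p = (e^0.04 − 0.7)/(1.2 − 0.7) = 0.3408/0.5000 = 0.6816
Terminal stock prices: S_uuu = 129.6, S_uud = 75.6, S_udd = 44.1, S_ddd = 25.72
Terminal payoffs (S − K): max(71.6, 0) = 71.6, max(17.6, 0) = 17.6, max(-13.9, 0) = 0, max(-32.28, 0) = 0
Node uu (S = 108): V_uu = e^(−0.04)·[0.6816·71.6000 + 0.3184·17.6000] = 52.2742
Node ud (S = 63): V_ud = e^(−0.04)·[0.6816·17.6000 + 0.3184·0.0000] = 11.5261
Node dd (S = 36.75): V_dd = e^(−0.04)·[0.6816·0.0000 + 0.3184·0.0000] = 0.0000
Node u (S = 90): V_u = e^(−0.04)·[0.6816·52.2742 + 0.3184·11.5261] = 37.7599
Node d (S = 52.5): V_d = e^(−0.04)·[0.6816·11.5261 + 0.3184·0.0000] = 7.5484
Node 0 (S = 75): V_0 = e^(−0.04)·[0.6816·37.7599 + 0.3184·7.5484] = 27.0378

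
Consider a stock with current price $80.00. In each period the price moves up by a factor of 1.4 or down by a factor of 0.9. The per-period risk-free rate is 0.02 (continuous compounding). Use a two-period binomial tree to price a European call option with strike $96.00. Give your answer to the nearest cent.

$5.06

Risk-neutral probability p = (e^0.02 − 0.9)/(1.4 − 0.9) = 0.1202/0.5000 = 0.2404
Terminal stock prices: S_uu = 156.8, S_ud = 100.8, S_dd = 64.8
Terminal payoffs (S − K): max(60.8, 0) = 60.8, max(4.8, 0) = 4.8, max(-31.2, 0) = 0
Node u (S = 112): V_u = e^(−0.02)·[0.2404·60.8000 + 0.7596·4.8000] = 17.9009
Node d (S = 72): V_d = e^(−0.02)·[0.2404·4.8000 + 0.7596·0.0000] = 1.1311
Node 0 (S = 80): V_0 = e^(−0.02)·[0.2404·17.9009 + 0.7596·1.1311] = 5.0604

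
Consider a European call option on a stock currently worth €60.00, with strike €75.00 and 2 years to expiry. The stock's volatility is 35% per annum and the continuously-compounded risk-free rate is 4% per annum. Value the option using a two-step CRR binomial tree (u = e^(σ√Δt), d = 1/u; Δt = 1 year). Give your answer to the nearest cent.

CRR parameters: u = e^(σ√Δt) = e^(0.35·√1) = 1.4191, d = 1/u = 0.7047
Per-period rate: rΔt = 0.04·1 = 0.04, so R = e^0.04 = 1.0408
Risk-neutral probability p = (e^0.04 − 0.7047)/(1.4191 − 0.7047) = 0.3361/0.7144 = 0.4705
Terminal stock prices: S_uu = 120.8, S_ud = 60, S_dd = 29.8
Terminal payoffs (S − K): max(45.83, 0) = 45.83, max(-15, 0) = 0, max(-45.2, 0) = 0
Node u (S = 85.14): V_u = e^(−0.04)·[0.4705·45.8252 + 0.5295·0.0000] = 20.7158
Node d (S = 42.28): V_d = e^(−0.04)·[0.4705·0.0000 + 0.5295·0.0000] = 0.0000
Node 0 (S = 60): V_0 = e^(−0.04)·[0.4705·20.7158 + 0.5295·0.0000] = 9.3648

€9.36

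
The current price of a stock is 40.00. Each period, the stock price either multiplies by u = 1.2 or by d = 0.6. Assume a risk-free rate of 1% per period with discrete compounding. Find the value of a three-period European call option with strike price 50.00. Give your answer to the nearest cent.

Risk-neutral probability p = (1 + 0.01 − 0.6)/(1.2 − 0.6) = 0.4100/0.6000 = 0.6833
Terminal stock prices: S_uuu = 69.12, S_uud = 34.56, S_udd = 17.28, S_ddd = 8.64
Terminal payoffs (S − K): max(19.12, 0) = 19.12, max(-15.44, 0) = 0, max(-32.72, 0) = 0, max(-41.36, 0) = 0
Node uu (S = 57.6): V_uu = 1/1.01·[0.6833·19.1200 + 0.3167·0.0000] = 12.9360
Node ud (S = 28.8): V_ud = 1/1.01·[0.6833·0.0000 + 0.3167·0.0000] = 0.0000
Node dd (S = 14.4): V_dd = 1/1.01·[0.6833·0.0000 + 0.3167·0.0000] = 0.0000
Node u (S = 48): V_u = 1/1.01·[0.6833·12.9360 + 0.3167·0.0000] = 8.7521
Node d (S = 24): V_d = 1/1.01·[0.6833·0.0000 + 0.3167·0.0000] = 0.0000
Node 0 (S = 40): V_0 = 1/1.01·[0.6833·8.7521 + 0.3167·0.0000] = 5.9214

5.92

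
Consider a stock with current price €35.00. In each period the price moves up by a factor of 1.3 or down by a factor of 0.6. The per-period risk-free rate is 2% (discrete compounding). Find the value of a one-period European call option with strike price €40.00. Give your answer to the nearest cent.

€3.24

Risk-neutral probability p = (1 + 0.02 − 0.6)/(1.3 − 0.6) = 0.4200/0.7000 = 0.6000
Terminal stock prices: S_u = 45.5, S_d = 21
Terminal payoffs (S − K): max(5.5, 0) = 5.5, max(-19, 0) = 0
Node 0 (S = 35): V_0 = 1/1.02·[0.6000·5.5000 + 0.4000·0.0000] = 3.2353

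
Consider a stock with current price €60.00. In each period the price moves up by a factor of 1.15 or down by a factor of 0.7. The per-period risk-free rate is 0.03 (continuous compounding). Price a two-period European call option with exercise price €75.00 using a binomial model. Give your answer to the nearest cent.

Risk-neutral probability p = (e^0.03 − 0.7)/(1.15 − 0.7) = 0.3305/0.4500 = 0.7343
Terminal stock prices: S_uu = 79.35, S_ud = 48.3, S_dd = 29.4
Terminal payoffs (S − K): max(4.35, 0) = 4.35, max(-26.7, 0) = 0, max(-45.6, 0) = 0
Node u (S = 69): V_u = e^(−0.03)·[0.7343·4.3500 + 0.2657·0.0000] = 3.1000
Node d (S = 42): V_d = e^(−0.03)·[0.7343·0.0000 + 0.2657·0.0000] = 0.0000
Node 0 (S = 60): V_0 = e^(−0.03)·[0.7343·3.1000 + 0.2657·0.0000] = 2.2092

€2.21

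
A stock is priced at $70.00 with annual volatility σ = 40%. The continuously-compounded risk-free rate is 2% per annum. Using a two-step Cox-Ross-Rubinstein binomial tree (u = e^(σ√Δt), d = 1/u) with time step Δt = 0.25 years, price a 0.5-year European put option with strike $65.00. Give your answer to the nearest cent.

CRR parameters: u = e^(σ√Δt) = e^(0.4·√0.25) = 1.2214, d = 1/u = 0.8187
Per-period rate: rΔt = 0.02·0.25 = 0.005, so R = e^0.005 = 1.0050
Risk-neutral probability p = (e^0.005 − 0.8187)/(1.2214 − 0.8187) = 0.1863/0.4027 = 0.4626
Terminal stock prices: S_uu = 104.4, S_ud = 70, S_dd = 46.92
Terminal payoffs (K − S): max(-39.43, 0) = 0, max(-5, 0) = 0, max(18.08, 0) = 18.08
Node u (S = 85.5): V_u = e^(−0.005)·[0.4626·0.0000 + 0.5374·0.0000] = 0.0000
Node d (S = 57.31): V_d = e^(−0.005)·[0.4626·0.0000 + 0.5374·18.0776] = 9.6662
Node 0 (S = 70): V_0 = e^(−0.005)·[0.4626·0.0000 + 0.5374·9.6662] = 5.1686

$5.17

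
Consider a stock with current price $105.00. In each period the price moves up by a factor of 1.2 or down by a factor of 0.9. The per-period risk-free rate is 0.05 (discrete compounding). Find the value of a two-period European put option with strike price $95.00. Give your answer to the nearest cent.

$2.26

Risk-neutral probability p = (1 + 0.05 − 0.9)/(1.2 − 0.9) = 0.1500/0.3000 = 0.5000
Terminal stock prices: S_uu = 151.2, S_ud = 113.4, S_dd = 85.05
Terminal payoffs (K − S): max(-56.2, 0) = 0, max(-18.4, 0) = 0, max(9.95, 0) = 9.95
Node u (S = 126): V_u = 1/1.05·[0.5000·0.0000 + 0.5000·0.0000] = 0.0000
Node d (S = 94.5): V_d = 1/1.05·[0.5000·0.0000 + 0.5000·9.9500] = 4.7381
Node 0 (S = 105): V_0 = 1/1.05·[0.5000·0.0000 + 0.5000·4.7381] = 2.2562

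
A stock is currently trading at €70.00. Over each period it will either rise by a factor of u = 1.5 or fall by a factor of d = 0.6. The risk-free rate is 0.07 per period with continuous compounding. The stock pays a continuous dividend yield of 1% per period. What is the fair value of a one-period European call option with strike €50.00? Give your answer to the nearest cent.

€26.32

Per-period risk-free factor R = e^0.07 = 1.0725; dividend-adjusted growth = e^(0.07−0.01) = 1.0618.
Risk-neutral probability p = (1.0618 − 0.6)/(1.5 − 0.6) = 0.4618/0.9000 = 0.5132
Terminal stock prices: S_u = 105, S_d = 42
Terminal payoffs (S − K): max(55, 0) = 55, max(-8, 0) = 0
Node 0 (S = 70): V_0 = e^(−0.07)·[0.5132·55.0000 + 0.4868·0.0000] = 26.3153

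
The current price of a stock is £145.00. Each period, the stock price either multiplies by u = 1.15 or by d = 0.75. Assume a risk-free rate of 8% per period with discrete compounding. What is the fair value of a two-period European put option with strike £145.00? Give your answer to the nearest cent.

£6.60

Risk-neutral probability p = (1 + 0.08 − 0.75)/(1.15 − 0.75) = 0.3300/0.4000 = 0.8250
Terminal stock prices: S_uu = 191.8, S_ud = 125.1, S_dd = 81.56
Terminal payoffs (K − S): max(-46.76, 0) = 0, max(19.94, 0) = 19.94, max(63.44, 0) = 63.44
Node u (S = 166.8): V_u = 1/1.08·[0.8250·0.0000 + 0.1750·19.9375] = 3.2306
Node d (S = 108.8): V_d = 1/1.08·[0.8250·19.9375 + 0.1750·63.4375] = 25.5093
Node 0 (S = 145): V_0 = 1/1.08·[0.8250·3.2306 + 0.1750·25.5093] = 6.6013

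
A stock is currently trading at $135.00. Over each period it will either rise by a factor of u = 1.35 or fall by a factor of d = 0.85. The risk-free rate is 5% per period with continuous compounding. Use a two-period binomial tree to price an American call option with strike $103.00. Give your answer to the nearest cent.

Risk-neutral probability p = (e^0.05 − 0.85)/(1.35 − 0.85) = 0.2013/0.5000 = 0.4025
Terminal stock prices: S_uu = 246, S_ud = 154.9, S_dd = 97.54
Terminal payoffs (S − K): max(143, 0) = 143, max(51.91, 0) = 51.91, max(-5.463, 0) = 0
Node u (S = 182.2): continuation = e^(−0.05)·[0.4025·143.0375 + 0.5975·51.9125] = 84.2734; exercise value = 79.2500 ≤ continuation, so V_u = 84.2734
Node d (S = 114.8): continuation = e^(−0.05)·[0.4025·51.9125 + 0.5975·0.0000] = 19.8778; exercise value = 11.7500 ≤ continuation, so V_d = 19.8778
Node 0 (S = 135): continuation = e^(−0.05)·[0.4025·84.2734 + 0.5975·19.8778] = 43.5661; exercise value = 32.0000 ≤ continuation, so V_0 = 43.5661

$43.57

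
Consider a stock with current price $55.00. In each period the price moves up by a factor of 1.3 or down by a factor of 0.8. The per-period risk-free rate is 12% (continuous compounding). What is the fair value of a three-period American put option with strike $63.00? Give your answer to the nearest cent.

$8.00

Risk-neutral probability p = (e^0.12 − 0.8)/(1.3 − 0.8) = 0.3275/0.5000 = 0.6550
Terminal stock prices: S_uuu = 120.8, S_uud = 74.36, S_udd = 45.76, S_ddd = 28.16
Terminal payoffs (K − S): max(-57.84, 0) = 0, max(-11.36, 0) = 0, max(17.24, 0) = 17.24, max(34.84, 0) = 34.84
Node uu (S = 92.95): continuation = e^(−0.12)·[0.6550·0.0000 + 0.3450·0.0000] = 0.0000; exercise value = 0.0000 ≤ continuation, so V_uu = 0.0000
Node ud (S = 57.2): continuation = e^(−0.12)·[0.6550·0.0000 + 0.3450·17.2400] = 5.2753; exercise value = 5.8000 > continuation, so V_ud = 5.8000 (exercise)
Node dd (S = 35.2): continuation = e^(−0.12)·[0.6550·17.2400 + 0.3450·34.8400] = 20.6760; exercise value = 27.8000 > continuation, so V_dd = 27.8000 (exercise)
Node u (S = 71.5): continuation = e^(−0.12)·[0.6550·0.0000 + 0.3450·5.8000] = 1.7748; exercise value = 0.0000 ≤ continuation, so V_u = 1.7748
Node d (S = 44): continuation = e^(−0.12)·[0.6550·5.8000 + 0.3450·27.8000] = 11.8760; exercise value = 19.0000 > continuation, so V_d = 19.0000 (exercise)
Node 0 (S = 55): continuation = e^(−0.12)·[0.6550·1.7748 + 0.3450·19.0000] = 6.8449; exercise value = 8.0000 > continuation, so V_0 = 8.0000 (exercise)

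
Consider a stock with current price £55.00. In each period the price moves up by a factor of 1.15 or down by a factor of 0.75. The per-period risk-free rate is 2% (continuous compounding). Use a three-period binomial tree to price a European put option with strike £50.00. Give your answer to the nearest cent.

Risk-neutral probability p = (e^0.02 − 0.75)/(1.15 − 0.75) = 0.2702/0.4000 = 0.6755
Terminal stock prices: S_uuu = 83.65, S_uud = 54.55, S_udd = 35.58, S_ddd = 23.2
Terminal payoffs (K − S): max(-33.65, 0) = 0, max(-4.553, 0) = 0, max(14.42, 0) = 14.42, max(26.8, 0) = 26.8
Node uu (S = 72.74): V_uu = e^(−0.02)·[0.6755·0.0000 + 0.3245·0.0000] = 0.0000
Node ud (S = 47.44): V_ud = e^(−0.02)·[0.6755·0.0000 + 0.3245·14.4219] = 4.5872
Node dd (S = 30.94): V_dd = e^(−0.02)·[0.6755·14.4219 + 0.3245·26.7969] = 18.0724
Node u (S = 63.25): V_u = e^(−0.02)·[0.6755·0.0000 + 0.3245·4.5872] = 1.4591
Node d (S = 41.25): V_d = e^(−0.02)·[0.6755·4.5872 + 0.3245·18.0724] = 8.7856
Node 0 (S = 55): V_0 = e^(−0.02)·[0.6755·1.4591 + 0.3245·8.7856] = 3.7605

£3.76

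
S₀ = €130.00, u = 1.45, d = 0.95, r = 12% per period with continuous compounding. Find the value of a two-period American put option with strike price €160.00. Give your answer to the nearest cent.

Risk-neutral probability p = (e^0.12 − 0.95)/(1.45 − 0.95) = 0.1775/0.5000 = 0.3550
Terminal stock prices: S_uu = 273.3, S_ud = 179.1, S_dd = 117.3
Terminal payoffs (K − S): max(-113.3, 0) = 0, max(-19.07, 0) = 0, max(42.67, 0) = 42.67
Node u (S = 188.5): continuation = e^(−0.12)·[0.3550·0.0000 + 0.6450·0.0000] = 0.0000; exercise value = 0.0000 ≤ continuation, so V_u = 0.0000
Node d (S = 123.5): continuation = e^(−0.12)·[0.3550·0.0000 + 0.6450·42.6750] = 24.4131; exercise value = 36.5000 > continuation, so V_d = 36.5000 (exercise)
Node 0 (S = 130): continuation = e^(−0.12)·[0.3550·0.0000 + 0.6450·36.5000] = 20.8805; exercise value = 30.0000 > continuation, so V_0 = 30.0000 (exercise)

€30.00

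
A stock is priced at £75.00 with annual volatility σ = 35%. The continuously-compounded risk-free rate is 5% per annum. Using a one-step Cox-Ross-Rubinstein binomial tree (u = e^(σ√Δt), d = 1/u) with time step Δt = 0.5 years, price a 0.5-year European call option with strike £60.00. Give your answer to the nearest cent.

£17.20

CRR parameters: u = e^(σ√Δt) = e^(0.35·√0.5) = 1.2808, d = 1/u = 0.7808
Per-period rate: rΔt = 0.05·0.5 = 0.025, so R = e^0.025 = 1.0253
Risk-neutral probability p = (e^0.025 − 0.7808)/(1.2808 − 0.7808) = 0.2446/0.5000 = 0.4891
Terminal stock prices: S_u = 96.06, S_d = 58.56
Terminal payoffs (S − K): max(36.06, 0) = 36.06, max(-1.443, 0) = 0
Node 0 (S = 75): V_0 = e^(−0.025)·[0.4891·36.0602 + 0.5109·0.0000] = 17.2005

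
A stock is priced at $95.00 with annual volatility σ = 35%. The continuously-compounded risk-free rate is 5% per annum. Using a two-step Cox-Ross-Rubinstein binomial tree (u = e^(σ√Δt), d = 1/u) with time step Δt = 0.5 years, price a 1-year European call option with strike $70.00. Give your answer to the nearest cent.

CRR parameters: u = e^(σ√Δt) = e^(0.35·√0.5) = 1.2808, d = 1/u = 0.7808
Per-period rate: rΔt = 0.05·0.5 = 0.025, so R = e^0.025 = 1.0253
Risk-neutral probability p = (e^0.025 − 0.7808)/(1.2808 − 0.7808) = 0.2446/0.5000 = 0.4891
Terminal stock prices: S_uu = 155.8, S_ud = 95, S_dd = 57.91
Terminal payoffs (S − K): max(85.84, 0) = 85.84, max(25, 0) = 25, max(-12.09, 0) = 0
Node u (S = 121.7): V_u = e^(−0.025)·[0.4891·85.8434 + 0.5109·25.0000] = 53.4046
Node d (S = 74.17): V_d = e^(−0.025)·[0.4891·25.0000 + 0.5109·0.0000] = 11.9248
Node 0 (S = 95): V_0 = e^(−0.025)·[0.4891·53.4046 + 0.5109·11.9248] = 31.4160

$31.42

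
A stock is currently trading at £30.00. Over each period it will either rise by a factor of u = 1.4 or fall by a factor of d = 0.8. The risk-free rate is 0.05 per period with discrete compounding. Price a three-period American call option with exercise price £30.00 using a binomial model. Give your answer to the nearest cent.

£7.74

Risk-neutral probability p = (1 + 0.05 − 0.8)/(1.4 − 0.8) = 0.2500/0.6000 = 0.4167
Terminal stock prices: S_uuu = 82.32, S_uud = 47.04, S_udd = 26.88, S_ddd = 15.36
Terminal payoffs (S − K): max(52.32, 0) = 52.32, max(17.04, 0) = 17.04, max(-3.12, 0) = 0, max(-14.64, 0) = 0
Node uu (S = 58.8): continuation = 1/1.05·[0.4167·52.3200 + 0.5833·17.0400] = 30.2286; exercise value = 28.8000 ≤ continuation, so V_uu = 30.2286
Node ud (S = 33.6): continuation = 1/1.05·[0.4167·17.0400 + 0.5833·0.0000] = 6.7619; exercise value = 3.6000 ≤ continuation, so V_ud = 6.7619
Node dd (S = 19.2): continuation = 1/1.05·[0.4167·0.0000 + 0.5833·0.0000] = 0.0000; exercise value = 0.0000 ≤ continuation, so V_dd = 0.0000
Node u (S = 42): continuation = 1/1.05·[0.4167·30.2286 + 0.5833·6.7619] = 15.7521; exercise value = 12.0000 ≤ continuation, so V_u = 15.7521
Node d (S = 24): continuation = 1/1.05·[0.4167·6.7619 + 0.5833·0.0000] = 2.6833; exercise value = 0.0000 ≤ continuation, so V_d = 2.6833
Node 0 (S = 30): continuation = 1/1.05·[0.4167·15.7521 + 0.5833·2.6833] = 7.7415; exercise value = 0.0000 ≤ continuation, so V_0 = 7.7415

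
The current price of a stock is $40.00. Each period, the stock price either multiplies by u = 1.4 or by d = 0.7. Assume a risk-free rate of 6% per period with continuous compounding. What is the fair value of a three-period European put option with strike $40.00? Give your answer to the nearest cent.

$6.27

Risk-neutral probability p = (e^0.06 − 0.7)/(1.4 − 0.7) = 0.3618/0.7000 = 0.5169
Terminal stock prices: S_uuu = 109.8, S_uud = 54.88, S_udd = 27.44, S_ddd = 13.72
Terminal payoffs (K − S): max(-69.76, 0) = 0, max(-14.88, 0) = 0, max(12.56, 0) = 12.56, max(26.28, 0) = 26.28
Node uu (S = 78.4): V_uu = e^(−0.06)·[0.5169·0.0000 + 0.4831·0.0000] = 0.0000
Node ud (S = 39.2): V_ud = e^(−0.06)·[0.5169·0.0000 + 0.4831·12.5600] = 5.7143
Node dd (S = 19.6): V_dd = e^(−0.06)·[0.5169·12.5600 + 0.4831·26.2800] = 18.0706
Node u (S = 56): V_u = e^(−0.06)·[0.5169·0.0000 + 0.4831·5.7143] = 2.5997
Node d (S = 28): V_d = e^(−0.06)·[0.5169·5.7143 + 0.4831·18.0706] = 11.0031
Node 0 (S = 40): V_0 = e^(−0.06)·[0.5169·2.5997 + 0.4831·11.0031] = 6.2715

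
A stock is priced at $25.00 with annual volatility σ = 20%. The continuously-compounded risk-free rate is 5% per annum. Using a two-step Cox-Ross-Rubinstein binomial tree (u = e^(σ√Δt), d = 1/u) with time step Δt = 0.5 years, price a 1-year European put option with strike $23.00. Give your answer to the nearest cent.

CRR parameters: u = e^(σ√Δt) = e^(0.2·√0.5) = 1.1519, d = 1/u = 0.8681
Per-period rate: rΔt = 0.05·0.5 = 0.025, so R = e^0.025 = 1.0253
Risk-neutral probability p = (e^0.025 − 0.8681)/(1.1519 − 0.8681) = 0.1572/0.2838 = 0.5539
Terminal stock prices: S_uu = 33.17, S_ud = 25, S_dd = 18.84
Terminal payoffs (K − S): max(-10.17, 0) = 0, max(-2, 0) = 0, max(4.159, 0) = 4.159
Node u (S = 28.8): V_u = e^(−0.025)·[0.5539·0.0000 + 0.4461·0.0000] = 0.0000
Node d (S = 21.7): V_d = e^(−0.025)·[0.5539·0.0000 + 0.4461·4.1590] = 1.8095
Node 0 (S = 25): V_0 = e^(−0.025)·[0.5539·0.0000 + 0.4461·1.8095] = 0.7873

$0.79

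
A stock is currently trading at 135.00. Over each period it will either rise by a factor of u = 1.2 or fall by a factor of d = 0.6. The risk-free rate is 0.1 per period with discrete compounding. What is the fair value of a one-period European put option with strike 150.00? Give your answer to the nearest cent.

Risk-neutral probability p = (1 + 0.1 − 0.6)/(1.2 − 0.6) = 0.5000/0.6000 = 0.8333
Terminal stock prices: S_u = 162, S_d = 81
Terminal payoffs (K − S): max(-12, 0) = 0, max(69, 0) = 69
Node 0 (S = 135): V_0 = 1/1.1·[0.8333·0.0000 + 0.1667·69.0000] = 10.4545

10.45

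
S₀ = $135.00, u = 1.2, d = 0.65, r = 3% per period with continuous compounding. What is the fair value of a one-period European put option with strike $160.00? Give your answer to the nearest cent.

$21.61

Risk-neutral probability p = (e^0.03 − 0.65)/(1.2 − 0.65) = 0.3805/0.5500 = 0.6917
Terminal stock prices: S_u = 162, S_d = 87.75
Terminal payoffs (K − S): max(-2, 0) = 0, max(72.25, 0) = 72.25
Node 0 (S = 135): V_0 = e^(−0.03)·[0.6917·0.0000 + 0.3083·72.2500] = 21.6139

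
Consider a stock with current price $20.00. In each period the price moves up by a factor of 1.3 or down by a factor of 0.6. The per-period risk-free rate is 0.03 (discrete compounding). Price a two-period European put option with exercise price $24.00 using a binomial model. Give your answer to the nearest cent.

$6.11

Risk-neutral probability p = (1 + 0.03 − 0.6)/(1.3 − 0.6) = 0.4300/0.7000 = 0.6143
Terminal stock prices: S_uu = 33.8, S_ud = 15.6, S_dd = 7.2
Terminal payoffs (K − S): max(-9.8, 0) = 0, max(8.4, 0) = 8.4, max(16.8, 0) = 16.8
Node u (S = 26): V_u = 1/1.03·[0.6143·0.0000 + 0.3857·8.4000] = 3.1456
Node d (S = 12): V_d = 1/1.03·[0.6143·8.4000 + 0.3857·16.8000] = 11.3010
Node 0 (S = 20): V_0 = 1/1.03·[0.6143·3.1456 + 0.3857·11.3010] = 6.1080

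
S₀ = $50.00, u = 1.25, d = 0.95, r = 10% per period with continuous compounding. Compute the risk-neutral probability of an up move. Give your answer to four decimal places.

Risk-neutral probability p = (e^0.1 − 0.95)/(1.25 − 0.95) = 0.1552/0.3000 = 0.5172

p = 0.5172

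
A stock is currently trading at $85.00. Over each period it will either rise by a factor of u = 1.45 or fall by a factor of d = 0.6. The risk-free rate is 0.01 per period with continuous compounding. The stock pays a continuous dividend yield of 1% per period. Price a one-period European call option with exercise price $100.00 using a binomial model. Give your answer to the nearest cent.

$10.83

Per-period risk-free factor R = e^0.01 = 1.0101; dividend-adjusted growth = e^(0.01−0.01) = 1.0000.
Risk-neutral probability p = (1.0000 − 0.6)/(1.45 − 0.6) = 0.4000/0.8500 = 0.4706
Terminal stock prices: S_u = 123.2, S_d = 51
Terminal payoffs (S − K): max(23.25, 0) = 23.25, max(-49, 0) = 0
Node 0 (S = 85): V_0 = e^(−0.01)·[0.4706·23.2500 + 0.5294·0.0000] = 10.8323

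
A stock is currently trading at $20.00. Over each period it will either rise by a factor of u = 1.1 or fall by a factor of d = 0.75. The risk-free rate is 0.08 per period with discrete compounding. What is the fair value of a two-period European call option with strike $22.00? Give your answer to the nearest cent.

Risk-neutral probability p = (1 + 0.08 − 0.75)/(1.1 − 0.75) = 0.3300/0.3500 = 0.9429
Terminal stock prices: S_uu = 24.2, S_ud = 16.5, S_dd = 11.25
Terminal payoffs (S − K): max(2.2, 0) = 2.2, max(-5.5, 0) = 0, max(-10.75, 0) = 0
Node u (S = 22): V_u = 1/1.08·[0.9429·2.2000 + 0.0571·0.0000] = 1.9206
Node d (S = 15): V_d = 1/1.08·[0.9429·0.0000 + 0.0571·0.0000] = 0.0000
Node 0 (S = 20): V_0 = 1/1.08·[0.9429·1.9206 + 0.0571·0.0000] = 1.6767

$1.68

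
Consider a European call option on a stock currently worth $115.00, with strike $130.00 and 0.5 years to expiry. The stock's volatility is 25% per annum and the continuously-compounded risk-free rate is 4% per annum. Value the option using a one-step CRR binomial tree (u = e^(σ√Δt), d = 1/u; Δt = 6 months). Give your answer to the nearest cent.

CRR parameters: u = e^(σ√Δt) = e^(0.25·√0.5) = 1.1934, d = 1/u = 0.8380
Per-period rate: rΔt = 0.04·0.5 = 0.02, so R = e^0.02 = 1.0202
Risk-neutral probability p = (e^0.02 − 0.8380)/(1.1934 − 0.8380) = 0.1822/0.3554 = 0.5128
Terminal stock prices: S_u = 137.2, S_d = 96.37
Terminal payoffs (S − K): max(7.237, 0) = 7.237, max(-33.63, 0) = 0
Node 0 (S = 115): V_0 = e^(−0.02)·[0.5128·7.2369 + 0.4872·0.0000] = 3.6373

$3.64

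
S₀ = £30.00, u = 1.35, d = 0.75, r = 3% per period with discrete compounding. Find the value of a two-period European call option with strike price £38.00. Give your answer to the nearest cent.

£3.42

Risk-neutral probability p = (1 + 0.03 − 0.75)/(1.35 − 0.75) = 0.2800/0.6000 = 0.4667
Terminal stock prices: S_uu = 54.68, S_ud = 30.38, S_dd = 16.88
Terminal payoffs (S − K): max(16.68, 0) = 16.68, max(-7.625, 0) = 0, max(-21.12, 0) = 0
Node u (S = 40.5): V_u = 1/1.03·[0.4667·16.6750 + 0.5333·0.0000] = 7.5550
Node d (S = 22.5): V_d = 1/1.03·[0.4667·0.0000 + 0.5333·0.0000] = 0.0000
Node 0 (S = 30): V_0 = 1/1.03·[0.4667·7.5550 + 0.5333·0.0000] = 3.4230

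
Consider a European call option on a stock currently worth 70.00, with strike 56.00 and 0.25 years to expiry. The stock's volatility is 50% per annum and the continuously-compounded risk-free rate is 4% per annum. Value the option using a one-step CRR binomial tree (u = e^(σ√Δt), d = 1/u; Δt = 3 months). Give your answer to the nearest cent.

CRR parameters: u = e^(σ√Δt) = e^(0.5·√0.25) = 1.2840, d = 1/u = 0.7788
Per-period rate: rΔt = 0.04·0.25 = 0.01, so R = e^0.01 = 1.0101
Risk-neutral probability p = (e^0.01 − 0.7788)/(1.2840 − 0.7788) = 0.2312/0.5052 = 0.4577
Terminal stock prices: S_u = 89.88, S_d = 54.52
Terminal payoffs (S − K): max(33.88, 0) = 33.88, max(-1.484, 0) = 0
Node 0 (S = 70): V_0 = e^(−0.01)·[0.4577·33.8818 + 0.5423·0.0000] = 15.3539

15.35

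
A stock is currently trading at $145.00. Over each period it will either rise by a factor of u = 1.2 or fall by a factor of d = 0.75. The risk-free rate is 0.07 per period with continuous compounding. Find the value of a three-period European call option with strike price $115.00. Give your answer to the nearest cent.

Risk-neutral probability p = (e^0.07 − 0.75)/(1.2 − 0.75) = 0.3225/0.4500 = 0.7167
Terminal stock prices: S_uuu = 250.6, S_uud = 156.6, S_udd = 97.88, S_ddd = 61.17
Terminal payoffs (S − K): max(135.6, 0) = 135.6, max(41.6, 0) = 41.6, max(-17.12, 0) = 0, max(-53.83, 0) = 0
Node uu (S = 208.8): V_uu = e^(−0.07)·[0.7167·135.5600 + 0.2833·41.6000] = 101.5747
Node ud (S = 130.5): V_ud = e^(−0.07)·[0.7167·41.6000 + 0.2833·0.0000] = 27.7985
Node dd (S = 81.56): V_dd = e^(−0.07)·[0.7167·0.0000 + 0.2833·0.0000] = 0.0000
Node u (S = 174): V_u = e^(−0.07)·[0.7167·101.5747 + 0.2833·27.7985] = 75.2188
Node d (S = 108.8): V_d = e^(−0.07)·[0.7167·27.7985 + 0.2833·0.0000] = 18.5758
Node 0 (S = 145): V_0 = e^(−0.07)·[0.7167·75.2188 + 0.2833·18.5758] = 55.1707

$55.17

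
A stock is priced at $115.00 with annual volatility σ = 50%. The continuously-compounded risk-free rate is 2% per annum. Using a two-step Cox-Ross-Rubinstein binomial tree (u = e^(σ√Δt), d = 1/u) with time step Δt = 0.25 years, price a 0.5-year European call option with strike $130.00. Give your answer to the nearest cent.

$11.83

CRR parameters: u = e^(σ√Δt) = e^(0.5·√0.25) = 1.2840, d = 1/u = 0.7788
Per-period rate: rΔt = 0.02·0.25 = 0.005, so R = e^0.005 = 1.0050
Risk-neutral probability p = (e^0.005 − 0.7788)/(1.2840 − 0.7788) = 0.2262/0.5052 = 0.4477
Terminal stock prices: S_uu = 189.6, S_ud = 115, S_dd = 69.75
Terminal payoffs (S − K): max(59.6, 0) = 59.6, max(-15, 0) = 0, max(-60.25, 0) = 0
Node u (S = 147.7): V_u = e^(−0.005)·[0.4477·59.6029 + 0.5523·0.0000] = 26.5538
Node d (S = 89.56): V_d = e^(−0.005)·[0.4477·0.0000 + 0.5523·0.0000] = 0.0000
Node 0 (S = 115): V_0 = e^(−0.005)·[0.4477·26.5538 + 0.5523·0.0000] = 11.8300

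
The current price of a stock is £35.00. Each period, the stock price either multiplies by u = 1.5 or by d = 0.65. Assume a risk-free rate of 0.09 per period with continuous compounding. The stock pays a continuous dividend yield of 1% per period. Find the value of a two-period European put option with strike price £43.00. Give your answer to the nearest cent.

Per-period risk-free factor R = e^0.09 = 1.0942; dividend-adjusted growth = e^(0.09−0.01) = 1.0833.
Risk-neutral probability p = (1.0833 − 0.65)/(1.5 − 0.65) = 0.4333/0.8500 = 0.5097
Terminal stock prices: S_uu = 78.75, S_ud = 34.12, S_dd = 14.79
Terminal payoffs (K − S): max(-35.75, 0) = 0, max(8.875, 0) = 8.875, max(28.21, 0) = 28.21
Node u (S = 52.5): V_u = e^(−0.09)·[0.5097·0.0000 + 0.4903·8.8750] = 3.9765
Node d (S = 22.75): V_d = e^(−0.09)·[0.5097·8.8750 + 0.4903·28.2125] = 16.7754
Node 0 (S = 35): V_0 = e^(−0.09)·[0.5097·3.9765 + 0.4903·16.7754] = 9.3689

£9.37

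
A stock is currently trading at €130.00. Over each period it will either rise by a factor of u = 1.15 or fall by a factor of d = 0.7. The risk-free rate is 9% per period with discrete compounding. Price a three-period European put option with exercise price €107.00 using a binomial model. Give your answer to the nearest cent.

Risk-neutral probability p = (1 + 0.09 − 0.7)/(1.15 − 0.7) = 0.3900/0.4500 = 0.8667
Terminal stock prices: S_uuu = 197.7, S_uud = 120.3, S_udd = 73.25, S_ddd = 44.59
Terminal payoffs (K − S): max(-90.71, 0) = 0, max(-13.35, 0) = 0, max(33.75, 0) = 33.75, max(62.41, 0) = 62.41
Node uu (S = 171.9): V_uu = 1/1.09·[0.8667·0.0000 + 0.1333·0.0000] = 0.0000
Node ud (S = 104.6): V_ud = 1/1.09·[0.8667·0.0000 + 0.1333·33.7450] = 4.1278
Node dd (S = 63.7): V_dd = 1/1.09·[0.8667·33.7450 + 0.1333·62.4100] = 34.4651
Node u (S = 149.5): V_u = 1/1.09·[0.8667·0.0000 + 0.1333·4.1278] = 0.5049
Node d (S = 91): V_d = 1/1.09·[0.8667·4.1278 + 0.1333·34.4651] = 7.4980
Node 0 (S = 130): V_0 = 1/1.09·[0.8667·0.5049 + 0.1333·7.4980] = 1.3187

€1.32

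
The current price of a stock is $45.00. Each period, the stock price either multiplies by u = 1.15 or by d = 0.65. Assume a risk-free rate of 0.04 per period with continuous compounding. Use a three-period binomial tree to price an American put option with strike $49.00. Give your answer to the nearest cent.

Risk-neutral probability p = (e^0.04 − 0.65)/(1.15 − 0.65) = 0.3908/0.5000 = 0.7816
Terminal stock prices: S_uuu = 68.44, S_uud = 38.68, S_udd = 21.86, S_ddd = 12.36
Terminal payoffs (K − S): max(-19.44, 0) = 0, max(10.32, 0) = 10.32, max(27.14, 0) = 27.14, max(36.64, 0) = 36.64
Node uu (S = 59.51): continuation = e^(−0.04)·[0.7816·0.0000 + 0.2184·10.3169] = 2.1646; exercise value = 0.0000 ≤ continuation, so V_uu = 2.1646
Node ud (S = 33.64): continuation = e^(−0.04)·[0.7816·10.3169 + 0.2184·27.1356] = 13.4412; exercise value = 15.3625 > continuation, so V_ud = 15.3625 (exercise)
Node dd (S = 19.01): continuation = e^(−0.04)·[0.7816·27.1356 + 0.2184·36.6419] = 28.0662; exercise value = 29.9875 > continuation, so V_dd = 29.9875 (exercise)
Node u (S = 51.75): continuation = e^(−0.04)·[0.7816·2.1646 + 0.2184·15.3625] = 4.8489; exercise value = 0.0000 ≤ continuation, so V_u = 4.8489
Node d (S = 29.25): continuation = e^(−0.04)·[0.7816·15.3625 + 0.2184·29.9875] = 17.8287; exercise value = 19.7500 > continuation, so V_d = 19.7500 (exercise)
Node 0 (S = 45): continuation = e^(−0.04)·[0.7816·4.8489 + 0.2184·19.7500] = 7.7852; exercise value = 4.0000 ≤ continuation, so V_0 = 7.7852

$7.79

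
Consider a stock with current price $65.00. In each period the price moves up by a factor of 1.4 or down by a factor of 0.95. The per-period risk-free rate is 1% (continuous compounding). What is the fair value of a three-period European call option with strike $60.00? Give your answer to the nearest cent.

$9.47

Risk-neutral probability p = (e^0.01 − 0.95)/(1.4 − 0.95) = 0.0601/0.4500 = 0.1334
Terminal stock prices: S_uuu = 178.4, S_uud = 121, S_udd = 82.13, S_ddd = 55.73
Terminal payoffs (S − K): max(118.4, 0) = 118.4, max(61.03, 0) = 61.03, max(22.13, 0) = 22.13, max(-4.271, 0) = 0
Node uu (S = 127.4): V_uu = e^(−0.01)·[0.1334·118.3600 + 0.8666·61.0300] = 67.9970
Node ud (S = 86.45): V_ud = e^(−0.01)·[0.1334·61.0300 + 0.8666·22.1275] = 27.0470
Node dd (S = 58.66): V_dd = e^(−0.01)·[0.1334·22.1275 + 0.8666·0.0000] = 2.9234
Node u (S = 91): V_u = e^(−0.01)·[0.1334·67.9970 + 0.8666·27.0470] = 32.1881
Node d (S = 61.75): V_d = e^(−0.01)·[0.1334·27.0470 + 0.8666·2.9234] = 6.0815
Node 0 (S = 65): V_0 = e^(−0.01)·[0.1334·32.1881 + 0.8666·6.0815] = 9.4701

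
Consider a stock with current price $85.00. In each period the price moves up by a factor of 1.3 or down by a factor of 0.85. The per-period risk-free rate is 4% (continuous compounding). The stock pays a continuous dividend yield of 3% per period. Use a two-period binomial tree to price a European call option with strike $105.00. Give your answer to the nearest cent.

$4.51

Per-period risk-free factor R = e^0.04 = 1.0408; dividend-adjusted growth = e^(0.04−0.03) = 1.0101.
Risk-neutral probability p = (1.0101 − 0.85)/(1.3 − 0.85) = 0.1601/0.4500 = 0.3557
Terminal stock prices: S_uu = 143.7, S_ud = 93.92, S_dd = 61.41
Terminal payoffs (S − K): max(38.65, 0) = 38.65, max(-11.08, 0) = 0, max(-43.59, 0) = 0
Node u (S = 110.5): V_u = e^(−0.04)·[0.3557·38.6500 + 0.6443·0.0000] = 13.2075
Node d (S = 72.25): V_d = e^(−0.04)·[0.3557·0.0000 + 0.6443·0.0000] = 0.0000
Node 0 (S = 85): V_0 = e^(−0.04)·[0.3557·13.2075 + 0.6443·0.0000] = 4.5133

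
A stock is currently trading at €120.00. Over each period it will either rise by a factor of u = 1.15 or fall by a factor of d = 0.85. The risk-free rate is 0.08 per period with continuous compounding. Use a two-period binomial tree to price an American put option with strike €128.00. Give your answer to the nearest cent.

Risk-neutral probability p = (e^0.08 − 0.85)/(1.15 − 0.85) = 0.2333/0.3000 = 0.7776
Terminal stock prices: S_uu = 158.7, S_ud = 117.3, S_dd = 86.7
Terminal payoffs (K − S): max(-30.7, 0) = 0, max(10.7, 0) = 10.7, max(41.3, 0) = 41.3
Node u (S = 138): continuation = e^(−0.08)·[0.7776·0.0000 + 0.2224·10.7000] = 2.1965; exercise value = 0.0000 ≤ continuation, so V_u = 2.1965
Node d (S = 102): continuation = e^(−0.08)·[0.7776·10.7000 + 0.2224·41.3000] = 16.1589; exercise value = 26.0000 > continuation, so V_d = 26.0000 (exercise)
Node 0 (S = 120): continuation = e^(−0.08)·[0.7776·2.1965 + 0.2224·26.0000] = 6.9140; exercise value = 8.0000 > continuation, so V_0 = 8.0000 (exercise)

€8.00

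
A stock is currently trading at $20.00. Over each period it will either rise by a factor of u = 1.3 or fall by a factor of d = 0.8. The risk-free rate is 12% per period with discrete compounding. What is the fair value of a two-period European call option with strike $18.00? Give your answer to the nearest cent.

$6.19

Risk-neutral probability p = (1 + 0.12 − 0.8)/(1.3 − 0.8) = 0.3200/0.5000 = 0.6400
Terminal stock prices: S_uu = 33.8, S_ud = 20.8, S_dd = 12.8
Terminal payoffs (S − K): max(15.8, 0) = 15.8, max(2.8, 0) = 2.8, max(-5.2, 0) = 0
Node u (S = 26): V_u = 1/1.12·[0.6400·15.8000 + 0.3600·2.8000] = 9.9286
Node d (S = 16): V_d = 1/1.12·[0.6400·2.8000 + 0.3600·0.0000] = 1.6000
Node 0 (S = 20): V_0 = 1/1.12·[0.6400·9.9286 + 0.3600·1.6000] = 6.1878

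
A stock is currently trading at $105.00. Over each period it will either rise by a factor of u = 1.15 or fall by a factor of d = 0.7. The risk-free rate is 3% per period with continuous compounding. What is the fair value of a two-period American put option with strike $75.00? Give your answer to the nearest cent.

Risk-neutral probability p = (e^0.03 − 0.7)/(1.15 − 0.7) = 0.3305/0.4500 = 0.7343
Terminal stock prices: S_uu = 138.9, S_ud = 84.52, S_dd = 51.45
Terminal payoffs (K − S): max(-63.86, 0) = 0, max(-9.525, 0) = 0, max(23.55, 0) = 23.55
Node u (S = 120.7): continuation = e^(−0.03)·[0.7343·0.0000 + 0.2657·0.0000] = 0.0000; exercise value = 0.0000 ≤ continuation, so V_u = 0.0000
Node d (S = 73.5): continuation = e^(−0.03)·[0.7343·0.0000 + 0.2657·23.5500] = 6.0713; exercise value = 1.5000 ≤ continuation, so V_d = 6.0713
Node 0 (S = 105): continuation = e^(−0.03)·[0.7343·0.0000 + 0.2657·6.0713] = 1.5652; exercise value = 0.0000 ≤ continuation, so V_0 = 1.5652

$1.57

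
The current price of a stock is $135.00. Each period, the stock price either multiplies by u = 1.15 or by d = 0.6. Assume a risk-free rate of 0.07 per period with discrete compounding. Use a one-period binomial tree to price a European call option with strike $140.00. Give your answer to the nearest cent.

Risk-neutral probability p = (1 + 0.07 − 0.6)/(1.15 − 0.6) = 0.4700/0.5500 = 0.8545
Terminal stock prices: S_u = 155.2, S_d = 81
Terminal payoffs (S − K): max(15.25, 0) = 15.25, max(-59, 0) = 0
Node 0 (S = 135): V_0 = 1/1.07·[0.8545·15.2500 + 0.1455·0.0000] = 12.1793

$12.18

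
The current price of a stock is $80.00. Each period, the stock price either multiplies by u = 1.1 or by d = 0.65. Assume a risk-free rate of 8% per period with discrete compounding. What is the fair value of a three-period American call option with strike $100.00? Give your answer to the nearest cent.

$4.49

Risk-neutral probability p = (1 + 0.08 − 0.65)/(1.1 − 0.65) = 0.4300/0.4500 = 0.9556
Terminal stock prices: S_uuu = 106.5, S_uud = 62.92, S_udd = 37.18, S_ddd = 21.97
Terminal payoffs (S − K): max(6.48, 0) = 6.48, max(-37.08, 0) = 0, max(-62.82, 0) = 0, max(-78.03, 0) = 0
Node uu (S = 96.8): continuation = 1/1.08·[0.9556·6.4800 + 0.0444·0.0000] = 5.7333; exercise value = 0.0000 ≤ continuation, so V_uu = 5.7333
Node ud (S = 57.2): continuation = 1/1.08·[0.9556·0.0000 + 0.0444·0.0000] = 0.0000; exercise value = 0.0000 ≤ continuation, so V_ud = 0.0000
Node dd (S = 33.8): continuation = 1/1.08·[0.9556·0.0000 + 0.0444·0.0000] = 0.0000; exercise value = 0.0000 ≤ continuation, so V_dd = 0.0000
Node u (S = 88): continuation = 1/1.08·[0.9556·5.7333 + 0.0444·0.0000] = 5.0727; exercise value = 0.0000 ≤ continuation, so V_u = 5.0727
Node d (S = 52): continuation = 1/1.08·[0.9556·0.0000 + 0.0444·0.0000] = 0.0000; exercise value = 0.0000 ≤ continuation, so V_d = 0.0000
Node 0 (S = 80): continuation = 1/1.08·[0.9556·5.0727 + 0.0444·0.0000] = 4.4882; exercise value = 0.0000 ≤ continuation, so V_0 = 4.4882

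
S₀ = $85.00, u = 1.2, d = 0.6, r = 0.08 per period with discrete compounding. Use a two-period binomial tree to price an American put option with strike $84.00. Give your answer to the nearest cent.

$9.24

Risk-neutral probability p = (1 + 0.08 − 0.6)/(1.2 − 0.6) = 0.4800/0.6000 = 0.8000
Terminal stock prices: S_uu = 122.4, S_ud = 61.2, S_dd = 30.6
Terminal payoffs (K − S): max(-38.4, 0) = 0, max(22.8, 0) = 22.8, max(53.4, 0) = 53.4
Node u (S = 102): continuation = 1/1.08·[0.8000·0.0000 + 0.2000·22.8000] = 4.2222; exercise value = 0.0000 ≤ continuation, so V_u = 4.2222
Node d (S = 51): continuation = 1/1.08·[0.8000·22.8000 + 0.2000·53.4000] = 26.7778; exercise value = 33.0000 > continuation, so V_d = 33.0000 (exercise)
Node 0 (S = 85): continuation = 1/1.08·[0.8000·4.2222 + 0.2000·33.0000] = 9.2387; exercise value = 0.0000 ≤ continuation, so V_0 = 9.2387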